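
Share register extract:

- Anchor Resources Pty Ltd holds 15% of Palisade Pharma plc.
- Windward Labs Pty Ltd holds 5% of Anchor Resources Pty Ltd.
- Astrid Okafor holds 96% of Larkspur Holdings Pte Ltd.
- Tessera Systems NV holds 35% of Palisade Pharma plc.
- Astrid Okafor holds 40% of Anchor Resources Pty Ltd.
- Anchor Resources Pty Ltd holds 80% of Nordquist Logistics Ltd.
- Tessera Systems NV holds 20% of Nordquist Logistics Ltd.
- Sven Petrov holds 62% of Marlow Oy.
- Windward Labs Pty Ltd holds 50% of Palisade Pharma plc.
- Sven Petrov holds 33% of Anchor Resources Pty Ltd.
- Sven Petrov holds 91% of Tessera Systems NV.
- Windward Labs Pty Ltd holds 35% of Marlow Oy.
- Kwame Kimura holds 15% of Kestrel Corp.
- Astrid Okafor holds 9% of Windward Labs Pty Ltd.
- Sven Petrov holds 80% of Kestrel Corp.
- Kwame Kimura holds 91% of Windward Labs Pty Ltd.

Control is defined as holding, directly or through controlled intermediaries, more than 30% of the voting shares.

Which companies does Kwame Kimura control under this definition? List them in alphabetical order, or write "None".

Kwame holds 91% of Windward, so Kwame controls Windward.
Windward holds 35% of Marlow, so Kwame controls Marlow.
Windward holds 50% of Palisade, so Kwame controls Palisade.
No other company's threshold is met.

Marlow Oy, Palisade Pharma plc, Windward Labs Pty Ltd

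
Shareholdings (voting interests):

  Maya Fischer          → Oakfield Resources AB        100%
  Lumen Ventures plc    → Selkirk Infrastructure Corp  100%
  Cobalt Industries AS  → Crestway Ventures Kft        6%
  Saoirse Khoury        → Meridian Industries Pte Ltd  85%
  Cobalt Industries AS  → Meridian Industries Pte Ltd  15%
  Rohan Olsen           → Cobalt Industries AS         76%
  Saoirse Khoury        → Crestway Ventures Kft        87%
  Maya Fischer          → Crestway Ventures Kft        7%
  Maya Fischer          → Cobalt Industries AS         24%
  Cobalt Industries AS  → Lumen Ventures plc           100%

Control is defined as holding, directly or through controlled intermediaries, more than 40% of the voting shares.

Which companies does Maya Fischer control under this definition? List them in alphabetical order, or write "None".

Oakfield Resources AB

Maya holds 100% of Oakfield, so Maya controls Oakfield.
No other company's threshold is met.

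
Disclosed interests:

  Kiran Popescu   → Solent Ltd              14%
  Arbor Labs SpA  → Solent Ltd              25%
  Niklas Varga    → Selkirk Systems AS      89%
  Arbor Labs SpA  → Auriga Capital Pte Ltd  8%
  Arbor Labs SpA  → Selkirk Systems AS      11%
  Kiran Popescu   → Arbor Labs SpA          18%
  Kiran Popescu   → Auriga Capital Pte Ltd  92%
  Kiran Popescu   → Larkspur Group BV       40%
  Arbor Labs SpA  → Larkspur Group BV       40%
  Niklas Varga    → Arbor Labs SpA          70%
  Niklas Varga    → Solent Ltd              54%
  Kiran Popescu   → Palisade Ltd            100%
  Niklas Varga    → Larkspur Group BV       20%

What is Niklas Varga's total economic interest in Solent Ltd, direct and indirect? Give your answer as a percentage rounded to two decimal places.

Niklas reaches Solent along 2 paths.
Via Arbor: 70% × 25% = 17.5%.
Direct stake: 54% = 54%.
Total: 17.5% + 54% = 71.5%.
Rounded: 71.50%.

71.50%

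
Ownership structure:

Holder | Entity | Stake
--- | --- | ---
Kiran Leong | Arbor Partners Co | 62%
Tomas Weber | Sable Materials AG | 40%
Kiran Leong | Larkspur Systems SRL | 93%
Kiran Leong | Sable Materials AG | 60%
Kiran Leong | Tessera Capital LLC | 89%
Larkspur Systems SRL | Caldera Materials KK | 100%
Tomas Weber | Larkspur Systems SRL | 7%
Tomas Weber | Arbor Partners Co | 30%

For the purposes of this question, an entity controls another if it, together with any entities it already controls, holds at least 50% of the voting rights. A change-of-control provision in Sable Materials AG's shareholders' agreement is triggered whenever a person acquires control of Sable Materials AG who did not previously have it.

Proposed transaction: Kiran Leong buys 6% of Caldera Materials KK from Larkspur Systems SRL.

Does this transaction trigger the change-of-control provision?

The purchase adds only to Kiran's holdings (Larkspur's stake shrinks), so Kiran is the only person who could newly come to control Sable.
Kiran holds 60% of Sable, so Kiran controls Sable.
So Kiran already controls Sable before the transaction.
After the purchase, Kiran holds 6% of Caldera directly, and Larkspur's stake falls to 94%.
Kiran controlled Sable already, so this is not a new person acquiring control; every other person's position is unchanged or reduced.
No new person acquires control, so the clause is not triggered.

No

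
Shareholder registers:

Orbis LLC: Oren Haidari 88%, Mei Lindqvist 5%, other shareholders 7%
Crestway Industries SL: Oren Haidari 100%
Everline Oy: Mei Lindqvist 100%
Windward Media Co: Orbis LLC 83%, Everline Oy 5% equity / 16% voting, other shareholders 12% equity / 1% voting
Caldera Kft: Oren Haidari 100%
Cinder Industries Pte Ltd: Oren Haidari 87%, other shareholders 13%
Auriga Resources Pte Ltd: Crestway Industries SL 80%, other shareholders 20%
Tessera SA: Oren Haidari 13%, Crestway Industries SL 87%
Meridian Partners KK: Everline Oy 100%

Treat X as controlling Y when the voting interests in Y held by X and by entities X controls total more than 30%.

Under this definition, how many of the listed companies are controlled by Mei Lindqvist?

Mei holds 100% of Everline, so Mei controls Everline.
Everline holds 100% of Meridian, so Mei controls Meridian.
No other company's threshold is met.
Mei controls 2 companies.

2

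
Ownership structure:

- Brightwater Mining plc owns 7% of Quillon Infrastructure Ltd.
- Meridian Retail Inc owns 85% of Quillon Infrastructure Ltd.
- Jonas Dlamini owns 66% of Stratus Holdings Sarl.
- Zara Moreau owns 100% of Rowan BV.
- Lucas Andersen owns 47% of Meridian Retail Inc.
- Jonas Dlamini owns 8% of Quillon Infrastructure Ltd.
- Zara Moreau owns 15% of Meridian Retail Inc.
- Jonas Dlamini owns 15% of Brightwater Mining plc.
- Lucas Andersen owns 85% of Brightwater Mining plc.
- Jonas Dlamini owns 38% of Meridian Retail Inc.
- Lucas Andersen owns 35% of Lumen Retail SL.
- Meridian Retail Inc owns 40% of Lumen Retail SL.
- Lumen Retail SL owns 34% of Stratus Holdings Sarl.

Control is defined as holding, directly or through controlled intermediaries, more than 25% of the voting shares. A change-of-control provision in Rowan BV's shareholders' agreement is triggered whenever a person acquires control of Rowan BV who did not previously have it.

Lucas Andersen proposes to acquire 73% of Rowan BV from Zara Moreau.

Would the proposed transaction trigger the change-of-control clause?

Yes

The purchase adds only to Lucas's holdings (Zara's stake shrinks), so Lucas is the only person who could newly come to control Rowan.
Lucas holds 47% of Meridian, so Lucas controls Meridian.
Lucas holds 85% of Brightwater, so Lucas controls Brightwater.
Lucas and Meridian together hold 35% + 40% = 75% of Lumen, so Lucas controls Lumen.
Meridian and Brightwater together hold 85% + 7% = 92% of Quillon, so Lucas controls Quillon.
Lumen holds 34% of Stratus, so Lucas controls Stratus.
Neither Lucas nor any entity Lucas controls holds any voting interest in Rowan.
So before the transaction, Lucas does not control Rowan.
After the purchase, Lucas holds 73% of Rowan directly, and Zara's stake falls to 27%.
Lucas holds 73% of Rowan, so Lucas controls Rowan.
Lucas did not control Rowan before and does after, so the clause is triggered.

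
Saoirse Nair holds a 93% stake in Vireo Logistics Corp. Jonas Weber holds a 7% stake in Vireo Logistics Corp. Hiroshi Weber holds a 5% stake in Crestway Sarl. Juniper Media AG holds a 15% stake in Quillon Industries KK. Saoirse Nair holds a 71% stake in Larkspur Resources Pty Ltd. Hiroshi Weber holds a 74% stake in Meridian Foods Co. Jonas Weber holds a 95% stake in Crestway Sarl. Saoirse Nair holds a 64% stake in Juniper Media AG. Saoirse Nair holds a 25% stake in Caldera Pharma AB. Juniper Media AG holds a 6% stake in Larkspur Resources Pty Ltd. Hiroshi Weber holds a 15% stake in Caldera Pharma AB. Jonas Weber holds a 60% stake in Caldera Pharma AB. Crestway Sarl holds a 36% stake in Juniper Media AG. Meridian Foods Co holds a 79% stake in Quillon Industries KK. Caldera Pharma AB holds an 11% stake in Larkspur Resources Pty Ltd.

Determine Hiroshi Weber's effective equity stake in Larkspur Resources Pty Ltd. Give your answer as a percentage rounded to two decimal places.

Hiroshi reaches Larkspur along 2 paths.
Via Crestway → Juniper: 5% × 36% × 6% = 0.108%.
Via Caldera: 15% × 11% = 1.65%.
Total: 0.108% + 1.65% = 1.758%.
Rounded: 1.76%.

1.76%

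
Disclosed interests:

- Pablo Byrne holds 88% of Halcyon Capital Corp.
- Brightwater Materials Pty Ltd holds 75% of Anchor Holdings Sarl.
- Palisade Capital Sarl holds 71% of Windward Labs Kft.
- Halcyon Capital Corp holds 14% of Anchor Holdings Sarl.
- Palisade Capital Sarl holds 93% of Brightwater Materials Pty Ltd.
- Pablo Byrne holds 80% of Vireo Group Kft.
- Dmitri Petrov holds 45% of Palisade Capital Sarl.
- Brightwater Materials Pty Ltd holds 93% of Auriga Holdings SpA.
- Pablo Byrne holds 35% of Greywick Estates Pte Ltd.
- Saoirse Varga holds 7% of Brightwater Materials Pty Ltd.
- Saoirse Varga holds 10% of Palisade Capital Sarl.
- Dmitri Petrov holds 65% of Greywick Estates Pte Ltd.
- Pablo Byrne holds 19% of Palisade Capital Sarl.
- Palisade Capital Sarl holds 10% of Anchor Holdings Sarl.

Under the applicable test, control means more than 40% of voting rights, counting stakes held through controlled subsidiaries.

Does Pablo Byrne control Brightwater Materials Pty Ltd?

No

Pablo holds 88% of Halcyon, so Pablo controls Halcyon.
Pablo holds 80% of Vireo, so Pablo controls Vireo.
Neither Pablo nor any entity Pablo controls holds any voting interest in Brightwater.
So Pablo does not control Brightwater.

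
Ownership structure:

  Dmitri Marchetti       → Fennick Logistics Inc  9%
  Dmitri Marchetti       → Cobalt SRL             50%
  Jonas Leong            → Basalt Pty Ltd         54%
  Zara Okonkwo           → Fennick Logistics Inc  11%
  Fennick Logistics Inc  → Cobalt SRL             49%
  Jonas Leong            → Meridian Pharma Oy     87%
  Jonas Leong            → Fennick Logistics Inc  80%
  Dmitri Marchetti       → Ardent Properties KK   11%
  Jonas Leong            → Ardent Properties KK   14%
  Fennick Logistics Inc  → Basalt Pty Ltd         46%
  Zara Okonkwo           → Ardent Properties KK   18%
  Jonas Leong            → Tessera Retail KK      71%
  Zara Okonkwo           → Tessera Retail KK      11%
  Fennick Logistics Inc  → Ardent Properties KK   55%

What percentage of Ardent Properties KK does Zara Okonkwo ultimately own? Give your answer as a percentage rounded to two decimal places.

24.05%

Zara reaches Ardent along 2 paths.
Via Fennick: 11% × 55% = 6.05%.
Direct stake: 18% = 18%.
Total: 6.05% + 18% = 24.05%.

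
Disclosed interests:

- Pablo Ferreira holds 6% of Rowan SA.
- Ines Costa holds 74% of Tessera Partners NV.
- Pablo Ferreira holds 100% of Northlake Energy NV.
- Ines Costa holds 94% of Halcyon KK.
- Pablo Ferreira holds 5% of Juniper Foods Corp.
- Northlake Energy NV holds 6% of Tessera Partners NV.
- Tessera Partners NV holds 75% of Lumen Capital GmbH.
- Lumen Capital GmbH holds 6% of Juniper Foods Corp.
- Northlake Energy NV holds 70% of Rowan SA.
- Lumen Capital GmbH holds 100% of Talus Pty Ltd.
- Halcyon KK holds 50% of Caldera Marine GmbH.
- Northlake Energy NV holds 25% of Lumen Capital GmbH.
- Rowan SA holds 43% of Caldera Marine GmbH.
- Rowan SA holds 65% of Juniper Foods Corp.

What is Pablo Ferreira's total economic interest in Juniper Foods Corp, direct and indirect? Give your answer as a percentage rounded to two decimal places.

Pablo reaches Juniper along 5 paths.
Via Northlake → Lumen: 100% × 25% × 6% = 1.5%.
Via Northlake → Tessera → Lumen: 100% × 6% × 75% × 6% = 0.27%.
Direct stake: 5% = 5%.
Via Rowan: 6% × 65% = 3.9%.
Via Northlake → Rowan: 100% × 70% × 65% = 45.5%.
Total: 1.5% + 0.27% + 5% + 3.9% + 45.5% = 56.17%.

56.17%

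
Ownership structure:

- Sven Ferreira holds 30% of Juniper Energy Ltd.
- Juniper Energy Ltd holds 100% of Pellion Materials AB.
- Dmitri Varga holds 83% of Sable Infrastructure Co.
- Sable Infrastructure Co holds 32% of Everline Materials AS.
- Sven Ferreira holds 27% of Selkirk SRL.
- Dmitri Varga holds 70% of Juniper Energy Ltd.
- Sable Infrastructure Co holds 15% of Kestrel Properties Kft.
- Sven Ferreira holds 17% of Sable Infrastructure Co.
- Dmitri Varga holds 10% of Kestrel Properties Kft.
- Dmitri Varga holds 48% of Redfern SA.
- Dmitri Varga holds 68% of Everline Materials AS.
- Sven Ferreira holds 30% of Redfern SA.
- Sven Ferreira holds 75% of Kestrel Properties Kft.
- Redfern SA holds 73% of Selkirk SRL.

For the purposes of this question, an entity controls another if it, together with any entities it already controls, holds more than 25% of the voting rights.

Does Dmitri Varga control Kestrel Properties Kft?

No

Dmitri holds 48% of Redfern, so Dmitri controls Redfern.
Dmitri holds 70% of Juniper, so Dmitri controls Juniper.
Dmitri holds 83% of Sable, so Dmitri controls Sable.
Redfern holds 73% of Selkirk, so Dmitri controls Selkirk.
Sable and Dmitri together hold 32% + 68% = 100% of Everline, so Dmitri controls Everline.
Juniper holds 100% of Pellion, so Dmitri controls Pellion.
In Kestrel, Dmitri's side holds only 15% + 10% = 25%, not > 25%.
So Dmitri does not control Kestrel.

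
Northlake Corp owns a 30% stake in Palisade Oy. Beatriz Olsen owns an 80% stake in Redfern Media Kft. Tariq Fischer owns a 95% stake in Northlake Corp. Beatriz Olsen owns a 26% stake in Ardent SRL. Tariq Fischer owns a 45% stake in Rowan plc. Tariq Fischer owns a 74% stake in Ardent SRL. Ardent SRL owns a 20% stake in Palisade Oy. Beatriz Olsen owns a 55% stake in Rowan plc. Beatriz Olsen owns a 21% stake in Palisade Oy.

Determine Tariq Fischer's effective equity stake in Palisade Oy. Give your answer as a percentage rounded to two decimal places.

Tariq reaches Palisade along 2 paths.
Via Ardent: 74% × 20% = 14.8%.
Via Northlake: 95% × 30% = 28.5%.
Total: 14.8% + 28.5% = 43.3%.
Rounded: 43.30%.

43.30%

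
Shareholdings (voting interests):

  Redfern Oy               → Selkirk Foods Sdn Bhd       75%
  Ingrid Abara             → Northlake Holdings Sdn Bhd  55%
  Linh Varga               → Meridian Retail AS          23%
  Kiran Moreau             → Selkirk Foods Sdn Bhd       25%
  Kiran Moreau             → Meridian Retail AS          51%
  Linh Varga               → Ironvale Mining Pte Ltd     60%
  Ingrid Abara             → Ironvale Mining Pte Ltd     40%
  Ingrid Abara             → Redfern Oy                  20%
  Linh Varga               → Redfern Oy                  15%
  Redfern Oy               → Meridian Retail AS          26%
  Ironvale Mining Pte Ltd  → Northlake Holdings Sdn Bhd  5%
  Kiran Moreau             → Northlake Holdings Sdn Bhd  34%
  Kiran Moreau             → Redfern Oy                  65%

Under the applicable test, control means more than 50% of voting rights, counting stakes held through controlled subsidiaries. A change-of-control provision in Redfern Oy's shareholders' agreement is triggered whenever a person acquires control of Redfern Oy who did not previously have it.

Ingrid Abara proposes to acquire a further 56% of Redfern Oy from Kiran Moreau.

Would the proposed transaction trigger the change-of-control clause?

The purchase adds only to Ingrid's holdings (Kiran's stake shrinks), so Ingrid is the only person who could newly come to control Redfern.
Ingrid holds 55% of Northlake, so Ingrid controls Northlake.
In Redfern, Ingrid's side holds only 20%, not > 50%.
So before the transaction, Ingrid does not control Redfern.
After the purchase, Ingrid's direct stake in Redfern rises to 20% + 56% = 76%, and Kiran's stake falls to 9%.
Ingrid holds 76% of Redfern, so Ingrid controls Redfern.
Ingrid did not control Redfern before and does after, so the clause is triggered.

Yes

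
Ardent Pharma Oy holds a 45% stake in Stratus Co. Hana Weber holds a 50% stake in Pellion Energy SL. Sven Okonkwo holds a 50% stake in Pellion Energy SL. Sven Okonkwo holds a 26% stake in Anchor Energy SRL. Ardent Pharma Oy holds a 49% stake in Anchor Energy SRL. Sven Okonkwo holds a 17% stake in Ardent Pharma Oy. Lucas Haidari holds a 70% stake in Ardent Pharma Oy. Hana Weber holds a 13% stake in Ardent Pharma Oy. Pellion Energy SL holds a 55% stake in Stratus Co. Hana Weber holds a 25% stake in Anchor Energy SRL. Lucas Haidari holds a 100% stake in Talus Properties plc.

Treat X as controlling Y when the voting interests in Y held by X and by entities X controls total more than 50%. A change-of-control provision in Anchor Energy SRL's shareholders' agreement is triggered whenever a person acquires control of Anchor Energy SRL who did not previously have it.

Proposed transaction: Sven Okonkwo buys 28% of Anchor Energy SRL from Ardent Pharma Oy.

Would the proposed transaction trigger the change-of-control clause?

The purchase adds only to Sven's holdings (Ardent's stake shrinks), so Sven is the only person who could newly come to control Anchor.
Sven's largest direct stake is 50% in Pellion, which does not meet the threshold, so Sven controls no company.
In Anchor, Sven's side holds only 26%, not > 50%.
So before the transaction, Sven does not control Anchor.
After the purchase, Sven's direct stake in Anchor rises to 26% + 28% = 54%, and Ardent's stake falls to 21%.
Sven holds 54% of Anchor, so Sven controls Anchor.
Sven did not control Anchor before and does after, so the clause is triggered.

Yes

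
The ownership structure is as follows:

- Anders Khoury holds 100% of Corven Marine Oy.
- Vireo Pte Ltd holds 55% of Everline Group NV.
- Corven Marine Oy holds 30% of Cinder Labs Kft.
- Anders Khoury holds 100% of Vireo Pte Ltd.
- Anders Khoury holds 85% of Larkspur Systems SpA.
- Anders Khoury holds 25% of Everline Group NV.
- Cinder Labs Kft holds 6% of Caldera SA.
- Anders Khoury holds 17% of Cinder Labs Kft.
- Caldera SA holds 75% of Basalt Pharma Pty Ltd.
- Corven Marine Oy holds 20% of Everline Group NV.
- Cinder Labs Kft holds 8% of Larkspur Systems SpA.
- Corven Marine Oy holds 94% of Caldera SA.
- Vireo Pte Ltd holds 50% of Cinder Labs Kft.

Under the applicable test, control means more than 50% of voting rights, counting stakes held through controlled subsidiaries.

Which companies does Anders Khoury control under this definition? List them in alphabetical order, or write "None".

Anders holds 100% of Corven, so Anders controls Corven.
Anders holds 100% of Vireo, so Anders controls Vireo.
Anders and Corven and Vireo together hold 25% + 20% + 55% = 100% of Everline, so Anders controls Everline.
Vireo and Corven and Anders together hold 50% + 30% + 17% = 97% of Cinder, so Anders controls Cinder.
Corven and Cinder together hold 94% + 6% = 100% of Caldera, so Anders controls Caldera.
Caldera holds 75% of Basalt, so Anders controls Basalt.
Cinder and Anders together hold 8% + 85% = 93% of Larkspur, so Anders controls Larkspur.

Basalt Pharma Pty Ltd, Caldera SA, Cinder Labs Kft, Corven Marine Oy, Everline Group NV, Larkspur Systems SpA, Vireo Pte Ltd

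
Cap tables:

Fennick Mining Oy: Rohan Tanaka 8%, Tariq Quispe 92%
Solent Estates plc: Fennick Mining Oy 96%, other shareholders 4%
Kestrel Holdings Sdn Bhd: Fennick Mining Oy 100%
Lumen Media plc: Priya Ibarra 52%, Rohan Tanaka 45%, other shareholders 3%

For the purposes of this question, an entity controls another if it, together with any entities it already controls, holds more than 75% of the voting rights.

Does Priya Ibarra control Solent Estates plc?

No

Priya's largest direct stake is 52% in Lumen, which does not meet the threshold, so Priya controls no company.
Neither Priya nor any entity Priya controls holds any voting interest in Solent.
So Priya does not control Solent.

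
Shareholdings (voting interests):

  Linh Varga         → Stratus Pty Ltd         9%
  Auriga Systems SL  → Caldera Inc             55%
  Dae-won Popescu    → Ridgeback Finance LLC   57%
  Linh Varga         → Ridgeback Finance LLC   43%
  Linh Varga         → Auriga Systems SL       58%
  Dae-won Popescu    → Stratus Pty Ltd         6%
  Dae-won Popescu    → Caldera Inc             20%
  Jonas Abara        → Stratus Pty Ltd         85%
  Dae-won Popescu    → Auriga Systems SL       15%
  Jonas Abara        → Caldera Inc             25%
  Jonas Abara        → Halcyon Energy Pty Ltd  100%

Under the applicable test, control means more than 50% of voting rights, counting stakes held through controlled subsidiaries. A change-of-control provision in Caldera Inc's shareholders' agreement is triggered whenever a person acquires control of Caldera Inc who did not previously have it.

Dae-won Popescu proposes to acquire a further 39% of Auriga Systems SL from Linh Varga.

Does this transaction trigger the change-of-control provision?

The purchase adds only to Dae-won's holdings (Linh's stake shrinks), so Dae-won is the only person who could newly come to control Caldera.
Dae-won holds 57% of Ridgeback, so Dae-won controls Ridgeback.
In Caldera, Dae-won's side holds only 20%, not > 50%.
So before the transaction, Dae-won does not control Caldera.
After the purchase, Dae-won's direct stake in Auriga rises to 15% + 39% = 54%, and Linh's stake falls to 19%.
Dae-won holds 54% of Auriga, so Dae-won controls Auriga.
Auriga and Dae-won together hold 55% + 20% = 75% of Caldera, so Dae-won controls Caldera.
Dae-won did not control Caldera before and does after, so the clause is triggered.

Yes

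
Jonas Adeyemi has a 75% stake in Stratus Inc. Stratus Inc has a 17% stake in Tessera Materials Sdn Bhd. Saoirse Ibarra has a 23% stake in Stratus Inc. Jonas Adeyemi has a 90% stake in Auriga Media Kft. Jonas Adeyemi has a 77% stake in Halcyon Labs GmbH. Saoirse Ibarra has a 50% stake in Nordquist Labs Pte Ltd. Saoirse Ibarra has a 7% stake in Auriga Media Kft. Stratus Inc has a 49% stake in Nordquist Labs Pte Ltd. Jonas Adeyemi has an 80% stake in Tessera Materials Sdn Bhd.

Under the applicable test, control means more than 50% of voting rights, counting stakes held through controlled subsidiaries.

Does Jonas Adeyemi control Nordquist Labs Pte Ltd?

No

Jonas holds 75% of Stratus, so Jonas controls Stratus.
Jonas holds 77% of Halcyon, so Jonas controls Halcyon.
Jonas holds 90% of Auriga, so Jonas controls Auriga.
Jonas and Stratus together hold 80% + 17% = 97% of Tessera, so Jonas controls Tessera.
In Nordquist, Jonas's side holds only 49%, not > 50%.
So Jonas does not control Nordquist.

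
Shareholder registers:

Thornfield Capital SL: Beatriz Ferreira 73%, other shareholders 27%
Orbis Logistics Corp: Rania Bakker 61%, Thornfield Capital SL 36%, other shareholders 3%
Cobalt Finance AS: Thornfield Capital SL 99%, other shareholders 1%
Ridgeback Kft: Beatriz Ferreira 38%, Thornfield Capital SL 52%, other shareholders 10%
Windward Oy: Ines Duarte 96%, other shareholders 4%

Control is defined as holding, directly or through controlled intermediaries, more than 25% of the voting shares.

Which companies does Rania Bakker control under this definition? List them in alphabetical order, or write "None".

Rania holds 61% of Orbis, so Rania controls Orbis.
No other company's threshold is met.

Orbis Logistics Corp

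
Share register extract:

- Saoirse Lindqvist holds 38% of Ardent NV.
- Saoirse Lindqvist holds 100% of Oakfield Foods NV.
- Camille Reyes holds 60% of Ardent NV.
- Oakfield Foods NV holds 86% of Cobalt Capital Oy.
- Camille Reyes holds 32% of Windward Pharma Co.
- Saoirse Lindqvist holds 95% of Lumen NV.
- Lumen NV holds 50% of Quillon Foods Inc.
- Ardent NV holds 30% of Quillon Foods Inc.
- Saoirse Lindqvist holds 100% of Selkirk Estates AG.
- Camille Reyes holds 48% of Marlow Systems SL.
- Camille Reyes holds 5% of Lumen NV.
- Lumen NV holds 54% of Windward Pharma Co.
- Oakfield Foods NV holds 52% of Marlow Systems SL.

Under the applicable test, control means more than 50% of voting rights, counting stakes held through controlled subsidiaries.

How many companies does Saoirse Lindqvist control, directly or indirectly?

6

Saoirse holds 95% of Lumen, so Saoirse controls Lumen.
Saoirse holds 100% of Oakfield, so Saoirse controls Oakfield.
Lumen holds 54% of Windward, so Saoirse controls Windward.
Oakfield holds 52% of Marlow, so Saoirse controls Marlow.
Oakfield holds 86% of Cobalt, so Saoirse controls Cobalt.
Saoirse holds 100% of Selkirk, so Saoirse controls Selkirk.
No other company's threshold is met.
Saoirse controls 6 companies.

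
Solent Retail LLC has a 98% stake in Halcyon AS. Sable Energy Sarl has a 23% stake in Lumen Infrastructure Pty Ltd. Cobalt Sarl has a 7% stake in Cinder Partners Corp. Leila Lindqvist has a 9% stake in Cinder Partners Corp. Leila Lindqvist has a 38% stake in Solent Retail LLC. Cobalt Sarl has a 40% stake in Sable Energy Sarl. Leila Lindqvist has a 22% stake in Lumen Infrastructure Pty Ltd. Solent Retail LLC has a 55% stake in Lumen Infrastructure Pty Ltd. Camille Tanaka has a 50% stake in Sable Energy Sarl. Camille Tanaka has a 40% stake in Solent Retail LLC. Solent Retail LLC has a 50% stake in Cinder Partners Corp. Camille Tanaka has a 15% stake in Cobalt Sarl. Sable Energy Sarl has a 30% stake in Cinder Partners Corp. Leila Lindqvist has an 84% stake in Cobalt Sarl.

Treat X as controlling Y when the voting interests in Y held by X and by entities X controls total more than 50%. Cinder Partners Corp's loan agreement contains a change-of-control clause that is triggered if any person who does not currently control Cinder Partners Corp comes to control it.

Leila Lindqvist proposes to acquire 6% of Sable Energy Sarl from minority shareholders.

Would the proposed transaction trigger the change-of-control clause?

No

The purchase changes only Leila's holdings, so Leila is the only person who could newly come to control Cinder.
Leila holds 84% of Cobalt, so Leila controls Cobalt.
In Cinder, Leila's side holds only 9% + 7% = 16%, not > 50%.
So before the transaction, Leila does not control Cinder.
After the purchase, Leila holds 6% of Sable directly.
Leila's side now holds 40% + 6% = 46% of Sable, not > 50%, so Leila still does not control Sable.
After the transaction, Leila's side holds 9% + 7% = 16% of Cinder, not > 50%, so Leila still does not control Cinder.
No new person acquires control, so the clause is not triggered.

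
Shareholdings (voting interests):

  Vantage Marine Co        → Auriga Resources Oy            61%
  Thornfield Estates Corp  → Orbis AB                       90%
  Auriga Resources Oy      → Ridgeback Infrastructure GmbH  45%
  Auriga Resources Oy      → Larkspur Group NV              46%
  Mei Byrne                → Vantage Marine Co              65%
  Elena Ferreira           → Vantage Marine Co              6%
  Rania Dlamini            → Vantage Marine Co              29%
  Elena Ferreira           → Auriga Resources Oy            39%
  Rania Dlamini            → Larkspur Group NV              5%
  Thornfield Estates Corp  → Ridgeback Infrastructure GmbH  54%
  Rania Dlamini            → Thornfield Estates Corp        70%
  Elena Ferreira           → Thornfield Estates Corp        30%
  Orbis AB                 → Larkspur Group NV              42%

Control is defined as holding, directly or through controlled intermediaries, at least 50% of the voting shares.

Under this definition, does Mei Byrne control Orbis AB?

Mei holds 65% of Vantage, so Mei controls Vantage.
Vantage holds 61% of Auriga, so Mei controls Auriga.
Neither Mei nor any entity Mei controls holds any voting interest in Orbis.
So Mei does not control Orbis.

No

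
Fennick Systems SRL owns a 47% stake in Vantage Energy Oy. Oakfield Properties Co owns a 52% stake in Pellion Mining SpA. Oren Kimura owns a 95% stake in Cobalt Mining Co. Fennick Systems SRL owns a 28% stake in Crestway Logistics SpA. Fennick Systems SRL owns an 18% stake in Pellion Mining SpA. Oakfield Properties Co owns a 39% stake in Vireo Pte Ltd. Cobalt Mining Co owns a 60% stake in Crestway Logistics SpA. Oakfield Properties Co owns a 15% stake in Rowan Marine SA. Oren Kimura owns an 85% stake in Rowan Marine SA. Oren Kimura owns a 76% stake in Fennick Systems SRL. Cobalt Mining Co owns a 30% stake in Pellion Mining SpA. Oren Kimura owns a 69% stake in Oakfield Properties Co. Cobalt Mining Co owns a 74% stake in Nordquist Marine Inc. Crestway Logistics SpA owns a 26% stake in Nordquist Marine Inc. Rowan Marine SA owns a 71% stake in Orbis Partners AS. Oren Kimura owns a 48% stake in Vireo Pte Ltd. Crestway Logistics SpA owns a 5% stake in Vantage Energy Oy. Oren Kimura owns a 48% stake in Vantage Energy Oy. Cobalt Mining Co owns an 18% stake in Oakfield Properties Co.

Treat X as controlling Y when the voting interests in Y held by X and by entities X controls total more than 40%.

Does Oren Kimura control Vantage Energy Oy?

Oren holds 76% of Fennick, so Oren controls Fennick.
Oren holds 95% of Cobalt, so Oren controls Cobalt.
Cobalt and Fennick together hold 60% + 28% = 88% of Crestway, so Oren controls Crestway.
Oren and Fennick and Crestway together hold 48% + 47% + 5% = 100% of Vantage, so Oren controls Vantage.

Yes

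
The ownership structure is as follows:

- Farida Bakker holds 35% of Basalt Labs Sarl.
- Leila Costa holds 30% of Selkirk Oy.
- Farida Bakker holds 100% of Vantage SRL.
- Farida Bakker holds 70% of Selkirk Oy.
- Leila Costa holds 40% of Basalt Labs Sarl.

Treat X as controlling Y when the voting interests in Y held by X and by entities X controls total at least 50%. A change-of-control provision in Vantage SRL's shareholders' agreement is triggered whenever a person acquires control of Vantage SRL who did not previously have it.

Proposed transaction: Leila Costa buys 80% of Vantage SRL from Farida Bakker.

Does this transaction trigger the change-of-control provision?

Yes

The purchase adds only to Leila's holdings (Farida's stake shrinks), so Leila is the only person who could newly come to control Vantage.
Leila's largest direct stake is 40% in Basalt, which does not meet the threshold, so Leila controls no company.
Neither Leila nor any entity Leila controls holds any voting interest in Vantage.
So before the transaction, Leila does not control Vantage.
After the purchase, Leila holds 80% of Vantage directly, and Farida's stake falls to 20%.
Leila holds 80% of Vantage, so Leila controls Vantage.
Leila did not control Vantage before and does after, so the clause is triggered.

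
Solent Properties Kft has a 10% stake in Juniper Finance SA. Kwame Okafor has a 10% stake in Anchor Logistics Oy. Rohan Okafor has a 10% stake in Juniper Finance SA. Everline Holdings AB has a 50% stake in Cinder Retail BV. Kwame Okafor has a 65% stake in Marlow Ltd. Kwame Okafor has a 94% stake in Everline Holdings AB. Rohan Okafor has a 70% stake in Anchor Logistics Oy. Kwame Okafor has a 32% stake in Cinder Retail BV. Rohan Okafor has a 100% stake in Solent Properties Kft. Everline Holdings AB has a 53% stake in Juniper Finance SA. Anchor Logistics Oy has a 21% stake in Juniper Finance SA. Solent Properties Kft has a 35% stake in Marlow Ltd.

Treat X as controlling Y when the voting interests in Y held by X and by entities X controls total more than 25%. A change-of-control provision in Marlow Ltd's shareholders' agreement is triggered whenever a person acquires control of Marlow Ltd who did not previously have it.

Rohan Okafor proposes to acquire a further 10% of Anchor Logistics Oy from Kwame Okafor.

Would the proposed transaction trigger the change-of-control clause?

The purchase adds only to Rohan's holdings (Kwame's stake shrinks), so Rohan is the only person who could newly come to control Marlow.
Rohan holds 100% of Solent, so Rohan controls Solent.
Solent holds 35% of Marlow, so Rohan controls Marlow.
So Rohan already controls Marlow before the transaction.
After the purchase, Rohan's direct stake in Anchor rises to 70% + 10% = 80%, and Kwame's stake falls to 0%.
Rohan controlled Marlow already, so this is not a new person acquiring control; every other person's position is unchanged or reduced.
No new person acquires control, so the clause is not triggered.

No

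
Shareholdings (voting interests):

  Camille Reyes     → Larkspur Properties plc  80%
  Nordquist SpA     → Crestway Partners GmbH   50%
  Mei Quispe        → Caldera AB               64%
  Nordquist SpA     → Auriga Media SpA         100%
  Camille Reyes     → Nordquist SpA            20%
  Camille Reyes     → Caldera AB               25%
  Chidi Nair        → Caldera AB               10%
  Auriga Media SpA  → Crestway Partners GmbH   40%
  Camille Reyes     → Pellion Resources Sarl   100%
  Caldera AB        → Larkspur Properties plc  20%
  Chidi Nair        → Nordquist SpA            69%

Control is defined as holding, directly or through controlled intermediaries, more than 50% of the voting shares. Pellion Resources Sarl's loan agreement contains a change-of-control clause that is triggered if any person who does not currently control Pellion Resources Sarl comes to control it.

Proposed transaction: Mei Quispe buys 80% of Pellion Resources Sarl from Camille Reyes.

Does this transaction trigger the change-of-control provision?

The purchase adds only to Mei's holdings (Camille's stake shrinks), so Mei is the only person who could newly come to control Pellion.
Mei holds 64% of Caldera, so Mei controls Caldera.
Neither Mei nor any entity Mei controls holds any voting interest in Pellion.
So before the transaction, Mei does not control Pellion.
After the purchase, Mei holds 80% of Pellion directly, and Camille's stake falls to 20%.
Mei holds 80% of Pellion, so Mei controls Pellion.
Mei did not control Pellion before and does after, so the clause is triggered.

Yes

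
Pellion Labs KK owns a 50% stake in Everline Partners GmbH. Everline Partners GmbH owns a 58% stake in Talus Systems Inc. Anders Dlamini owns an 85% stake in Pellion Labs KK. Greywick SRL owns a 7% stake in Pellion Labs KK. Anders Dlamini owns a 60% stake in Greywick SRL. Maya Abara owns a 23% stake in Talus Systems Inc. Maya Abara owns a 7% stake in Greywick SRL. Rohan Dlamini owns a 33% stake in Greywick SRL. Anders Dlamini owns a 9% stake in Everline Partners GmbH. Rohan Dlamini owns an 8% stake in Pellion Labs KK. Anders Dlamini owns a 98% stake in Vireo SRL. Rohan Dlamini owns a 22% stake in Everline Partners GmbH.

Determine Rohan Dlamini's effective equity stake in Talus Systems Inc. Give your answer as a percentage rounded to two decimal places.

Rohan reaches Talus along 3 paths.
Via Pellion → Everline: 8% × 50% × 58% = 2.32%.
Via Greywick → Pellion → Everline: 33% × 7% × 50% × 58% = 0.6699%.
Via Everline: 22% × 58% = 12.76%.
Total: 2.32% + 0.6699% + 12.76% = 15.7499%.
Rounded: 15.75%.

15.75%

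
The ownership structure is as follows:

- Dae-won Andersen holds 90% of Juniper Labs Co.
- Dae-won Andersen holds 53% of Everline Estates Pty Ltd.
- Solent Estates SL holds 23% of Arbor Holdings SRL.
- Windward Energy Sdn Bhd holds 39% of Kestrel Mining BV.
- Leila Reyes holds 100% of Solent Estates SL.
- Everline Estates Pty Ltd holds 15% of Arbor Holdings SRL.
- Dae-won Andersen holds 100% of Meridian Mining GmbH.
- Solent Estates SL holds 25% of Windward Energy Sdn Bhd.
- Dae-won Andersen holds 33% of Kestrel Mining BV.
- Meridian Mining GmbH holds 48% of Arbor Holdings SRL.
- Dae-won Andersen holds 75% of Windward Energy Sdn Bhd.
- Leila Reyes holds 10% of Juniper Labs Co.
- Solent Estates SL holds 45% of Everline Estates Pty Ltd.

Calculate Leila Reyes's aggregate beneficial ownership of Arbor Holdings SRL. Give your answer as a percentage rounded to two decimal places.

29.75%

Leila reaches Arbor along 2 paths.
Via Solent: 100% × 23% = 23%.
Via Solent → Everline: 100% × 45% × 15% = 6.75%.
Total: 23% + 6.75% = 29.75%.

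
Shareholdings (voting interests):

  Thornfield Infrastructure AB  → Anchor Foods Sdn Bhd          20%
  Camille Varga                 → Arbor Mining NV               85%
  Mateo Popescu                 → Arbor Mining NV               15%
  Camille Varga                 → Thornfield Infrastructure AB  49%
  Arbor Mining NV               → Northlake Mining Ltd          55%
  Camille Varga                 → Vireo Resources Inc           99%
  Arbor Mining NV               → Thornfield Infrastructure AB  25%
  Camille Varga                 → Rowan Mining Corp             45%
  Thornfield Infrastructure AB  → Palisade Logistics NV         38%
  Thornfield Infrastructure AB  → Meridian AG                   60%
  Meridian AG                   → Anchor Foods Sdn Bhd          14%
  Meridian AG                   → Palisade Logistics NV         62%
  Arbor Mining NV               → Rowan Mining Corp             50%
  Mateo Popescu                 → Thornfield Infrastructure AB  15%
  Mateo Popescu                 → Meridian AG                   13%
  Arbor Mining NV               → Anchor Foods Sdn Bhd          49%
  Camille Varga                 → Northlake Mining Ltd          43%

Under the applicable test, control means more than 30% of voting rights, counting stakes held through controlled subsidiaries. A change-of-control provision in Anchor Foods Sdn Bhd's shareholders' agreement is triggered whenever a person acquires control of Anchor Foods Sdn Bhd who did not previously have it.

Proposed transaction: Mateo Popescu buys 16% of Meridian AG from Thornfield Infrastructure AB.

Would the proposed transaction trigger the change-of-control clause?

No

The purchase adds only to Mateo's holdings (Thornfield's stake shrinks), so Mateo is the only person who could newly come to control Anchor.
Mateo's largest direct stake is 15% in Arbor, which does not meet the threshold, so Mateo controls no company.
Neither Mateo nor any entity Mateo controls holds any voting interest in Anchor.
So before the transaction, Mateo does not control Anchor.
After the purchase, Mateo's direct stake in Meridian rises to 13% + 16% = 29%, and Thornfield's stake falls to 44%.
Mateo's side now holds 29% of Meridian, not > 30%, so Mateo still does not control Meridian.
After the transaction, neither Mateo nor any entity Mateo controls holds a voting interest in Anchor, so Mateo still does not control it.
No new person acquires control, so the clause is not triggered.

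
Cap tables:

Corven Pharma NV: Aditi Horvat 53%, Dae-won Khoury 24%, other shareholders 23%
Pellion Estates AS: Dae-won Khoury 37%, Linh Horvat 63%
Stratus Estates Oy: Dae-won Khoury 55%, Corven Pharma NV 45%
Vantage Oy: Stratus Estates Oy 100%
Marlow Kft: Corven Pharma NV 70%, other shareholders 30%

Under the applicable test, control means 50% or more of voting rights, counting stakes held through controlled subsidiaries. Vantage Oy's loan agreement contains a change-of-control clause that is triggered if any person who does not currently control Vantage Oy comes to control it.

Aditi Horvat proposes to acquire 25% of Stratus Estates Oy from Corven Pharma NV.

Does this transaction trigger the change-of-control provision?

The purchase adds only to Aditi's holdings (Corven's stake shrinks), so Aditi is the only person who could newly come to control Vantage.
Aditi holds 53% of Corven, so Aditi controls Corven.
Corven holds 70% of Marlow, so Aditi controls Marlow.
Neither Aditi nor any entity Aditi controls holds any voting interest in Vantage.
So before the transaction, Aditi does not control Vantage.
After the purchase, Aditi holds 25% of Stratus directly, and Corven's stake falls to 20%.
Aditi's side now holds 20% + 25% = 45% of Stratus, not ≥ 50%, so Aditi still does not control Stratus.
After the transaction, neither Aditi nor any entity Aditi controls holds a voting interest in Vantage, so Aditi still does not control it.
No new person acquires control, so the clause is not triggered.

No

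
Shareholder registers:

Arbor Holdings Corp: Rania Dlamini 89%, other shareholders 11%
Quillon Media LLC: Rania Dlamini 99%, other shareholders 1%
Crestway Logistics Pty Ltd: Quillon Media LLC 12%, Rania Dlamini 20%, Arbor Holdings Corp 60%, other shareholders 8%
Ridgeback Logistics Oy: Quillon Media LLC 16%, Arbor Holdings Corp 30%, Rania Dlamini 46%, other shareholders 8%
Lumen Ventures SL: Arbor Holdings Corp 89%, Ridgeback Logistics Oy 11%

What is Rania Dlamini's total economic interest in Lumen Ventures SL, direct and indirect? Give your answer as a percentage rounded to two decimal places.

Rania reaches Lumen along 4 paths.
Via Arbor: 89% × 89% = 79.21%.
Via Quillon → Ridgeback: 99% × 16% × 11% = 1.7424%.
Via Arbor → Ridgeback: 89% × 30% × 11% = 2.937%.
Via Ridgeback: 46% × 11% = 5.06%.
Total: 79.21% + 1.7424% + 2.937% + 5.06% = 88.9494%.
Rounded: 88.95%.

88.95%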